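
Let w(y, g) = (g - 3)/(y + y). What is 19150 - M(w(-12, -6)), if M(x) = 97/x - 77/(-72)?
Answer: 1360099/72 ≈ 18890.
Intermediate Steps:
w(y, g) = (-3 + g)/(2*y) (w(y, g) = (-3 + g)/((2*y)) = (-3 + g)*(1/(2*y)) = (-3 + g)/(2*y))
M(x) = 77/72 + 97/x (M(x) = 97/x - 77*(-1/72) = 97/x + 77/72 = 77/72 + 97/x)
19150 - M(w(-12, -6)) = 19150 - (77/72 + 97/(((½)*(-3 - 6)/(-12)))) = 19150 - (77/72 + 97/(((½)*(-1/12)*(-9)))) = 19150 - (77/72 + 97/(3/8)) = 19150 - (77/72 + 97*(8/3)) = 19150 - (77/72 + 776/3) = 19150 - 1*18701/72 = 19150 - 18701/72 = 1360099/72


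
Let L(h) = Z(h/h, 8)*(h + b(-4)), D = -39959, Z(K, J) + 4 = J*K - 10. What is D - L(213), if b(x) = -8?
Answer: -38729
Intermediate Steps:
Z(K, J) = -14 + J*K (Z(K, J) = -4 + (J*K - 10) = -4 + (-10 + J*K) = -14 + J*K)
L(h) = 48 - 6*h (L(h) = (-14 + 8*(h/h))*(h - 8) = (-14 + 8*1)*(-8 + h) = (-14 + 8)*(-8 + h) = -6*(-8 + h) = 48 - 6*h)
D - L(213) = -39959 - (48 - 6*213) = -39959 - (48 - 1278) = -39959 - 1*(-1230) = -39959 + 1230 = -38729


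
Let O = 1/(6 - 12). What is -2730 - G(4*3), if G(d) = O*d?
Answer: -2728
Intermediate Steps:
O = -⅙ (O = 1/(-6) = -⅙ ≈ -0.16667)
G(d) = -d/6
-2730 - G(4*3) = -2730 - (-1)*4*3/6 = -2730 - (-1)*12/6 = -2730 - 1*(-2) = -2730 + 2 = -2728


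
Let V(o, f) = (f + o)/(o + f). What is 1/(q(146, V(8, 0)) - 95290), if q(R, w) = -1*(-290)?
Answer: -1/95000 ≈ -1.0526e-5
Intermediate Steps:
V(o, f) = 1 (V(o, f) = (f + o)/(f + o) = 1)
q(R, w) = 290
1/(q(146, V(8, 0)) - 95290) = 1/(290 - 95290) = 1/(-95000) = -1/95000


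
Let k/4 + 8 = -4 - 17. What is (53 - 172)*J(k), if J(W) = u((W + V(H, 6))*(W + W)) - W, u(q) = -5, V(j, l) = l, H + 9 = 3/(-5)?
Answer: -13209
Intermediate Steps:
H = -48/5 (H = -9 + 3/(-5) = -9 + 3*(-⅕) = -9 - ⅗ = -48/5 ≈ -9.6000)
k = -116 (k = -32 + 4*(-4 - 17) = -32 + 4*(-21) = -32 - 84 = -116)
J(W) = -5 - W
(53 - 172)*J(k) = (53 - 172)*(-5 - 1*(-116)) = -119*(-5 + 116) = -119*111 = -13209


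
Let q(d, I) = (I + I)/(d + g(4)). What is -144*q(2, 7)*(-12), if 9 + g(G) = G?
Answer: -8064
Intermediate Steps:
g(G) = -9 + G
q(d, I) = 2*I/(-5 + d) (q(d, I) = (I + I)/(d + (-9 + 4)) = (2*I)/(d - 5) = (2*I)/(-5 + d) = 2*I/(-5 + d))
-144*q(2, 7)*(-12) = -288*7/(-5 + 2)*(-12) = -288*7/(-3)*(-12) = -288*7*(-1)/3*(-12) = -144*(-14/3)*(-12) = 672*(-12) = -8064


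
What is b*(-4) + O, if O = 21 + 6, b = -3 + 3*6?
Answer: -33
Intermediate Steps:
b = 15 (b = -3 + 18 = 15)
O = 27
b*(-4) + O = 15*(-4) + 27 = -60 + 27 = -33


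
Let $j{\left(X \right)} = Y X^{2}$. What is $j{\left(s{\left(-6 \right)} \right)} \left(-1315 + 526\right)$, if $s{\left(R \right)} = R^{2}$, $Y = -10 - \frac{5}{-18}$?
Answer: $9941400$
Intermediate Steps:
$Y = - \frac{175}{18}$ ($Y = -10 - - \frac{5}{18} = -10 + \frac{5}{18} = - \frac{175}{18} \approx -9.7222$)
$j{\left(X \right)} = - \frac{175 X^{2}}{18}$
$j{\left(s{\left(-6 \right)} \right)} \left(-1315 + 526\right) = - \frac{175 \left(\left(-6\right)^{2}\right)^{2}}{18} \left(-1315 + 526\right) = - \frac{175 \cdot 36^{2}}{18} \left(-789\right) = \left(- \frac{175}{18}\right) 1296 \left(-789\right) = \left(-12600\right) \left(-789\right) = 9941400$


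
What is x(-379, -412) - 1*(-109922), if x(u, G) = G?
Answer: 109510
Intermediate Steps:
x(-379, -412) - 1*(-109922) = -412 - 1*(-109922) = -412 + 109922 = 109510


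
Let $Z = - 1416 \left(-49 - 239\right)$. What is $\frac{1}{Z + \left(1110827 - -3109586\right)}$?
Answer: $\frac{1}{4628221} \approx 2.1607 \cdot 10^{-7}$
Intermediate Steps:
$Z = 407808$ ($Z = \left(-1416\right) \left(-288\right) = 407808$)
$\frac{1}{Z + \left(1110827 - -3109586\right)} = \frac{1}{407808 + \left(1110827 - -3109586\right)} = \frac{1}{407808 + \left(1110827 + 3109586\right)} = \frac{1}{407808 + 4220413} = \frac{1}{4628221}$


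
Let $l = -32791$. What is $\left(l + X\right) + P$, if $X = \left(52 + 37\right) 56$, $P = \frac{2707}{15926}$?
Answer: $- \frac{442851575}{15926} \approx -27807.0$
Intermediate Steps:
$P = \frac{2707}{15926}$ ($P = 2707 \cdot \frac{1}{15926} = \frac{2707}{15926} \approx 0.16997$)
$X = 4984$ ($X = 89 \cdot 56 = 4984$)
$\left(l + X\right) + P = \left(-32791 + 4984\right) + \frac{2707}{15926} = -27807 + \frac{2707}{15926} = - \frac{442851575}{15926}$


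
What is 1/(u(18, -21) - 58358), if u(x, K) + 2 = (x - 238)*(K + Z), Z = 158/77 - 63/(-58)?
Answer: -203/11049370 ≈ -1.8372e-5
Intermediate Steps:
Z = 14015/4466 (Z = 158*(1/77) - 63*(-1/58) = 158/77 + 63/58 = 14015/4466 ≈ 3.1382)
u(x, K) = -2 + (-238 + x)*(14015/4466 + K) (u(x, K) = -2 + (x - 238)*(K + 14015/4466) = -2 + (-238 + x)*(14015/4466 + K))
1/(u(18, -21) - 58358) = 1/((-238893/319 - 238*(-21) + (14015/4466)*18 - 21*18) - 58358) = 1/((-238893/319 + 4998 + 126135/2233 - 378) - 58358) = 1/(797304/203 - 58358) = 1/(-11049370/203) = -203/11049370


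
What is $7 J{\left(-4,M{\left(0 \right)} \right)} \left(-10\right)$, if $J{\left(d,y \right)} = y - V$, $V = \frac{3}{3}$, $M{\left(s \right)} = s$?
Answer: $70$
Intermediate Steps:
$V = 1$ ($V = 3 \cdot \frac{1}{3} = 1$)
$J{\left(d,y \right)} = -1 + y$ ($J{\left(d,y \right)} = y - 1 = -1 + y$)
$7 J{\left(-4,M{\left(0 \right)} \right)} \left(-10\right) = 7 \left(-1 + 0\right) \left(-10\right) = 7 \left(-1\right) \left(-10\right) = \left(-7\right) \left(-10\right) = 70$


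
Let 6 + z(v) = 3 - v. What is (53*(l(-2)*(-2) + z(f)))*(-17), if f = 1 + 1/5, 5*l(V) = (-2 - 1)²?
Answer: 35139/5 ≈ 7027.8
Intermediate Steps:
l(V) = 9/5 (l(V) = (-2 - 1)²/5 = (⅕)*(-3)² = (⅕)*9 = 9/5)
f = 6/5 (f = 1 + ⅕ = 6/5 ≈ 1.2000)
z(v) = -3 - v (z(v) = -6 + (3 - v) = -3 - v)
(53*(l(-2)*(-2) + z(f)))*(-17) = (53*((9/5)*(-2) + (-3 - 1*6/5)))*(-17) = (53*(-18/5 + (-3 - 6/5)))*(-17) = (53*(-18/5 - 21/5))*(-17) = (53*(-39/5))*(-17) = -2067/5*(-17) = 35139/5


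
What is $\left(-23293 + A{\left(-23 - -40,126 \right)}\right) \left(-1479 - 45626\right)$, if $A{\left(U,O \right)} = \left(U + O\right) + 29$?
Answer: $1089114705$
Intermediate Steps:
$A{\left(U,O \right)} = 29 + O + U$ ($A{\left(U,O \right)} = \left(O + U\right) + 29 = 29 + O + U$)
$\left(-23293 + A{\left(-23 - -40,126 \right)}\right) \left(-1479 - 45626\right) = \left(-23293 + \left(29 + 126 - -17\right)\right) \left(-1479 - 45626\right) = \left(-23293 + \left(29 + 126 + \left(-23 + 40\right)\right)\right) \left(-47105\right) = \left(-23293 + \left(29 + 126 + 17\right)\right) \left(-47105\right) = \left(-23293 + 172\right) \left(-47105\right) = \left(-23121\right) \left(-47105\right) = 1089114705$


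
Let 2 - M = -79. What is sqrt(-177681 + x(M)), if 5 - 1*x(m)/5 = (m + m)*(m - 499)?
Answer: 2*sqrt(40231) ≈ 401.15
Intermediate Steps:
M = 81 (M = 2 - 1*(-79) = 2 + 79 = 81)
x(m) = 25 - 10*m*(-499 + m) (x(m) = 25 - 5*(m + m)*(m - 499) = 25 - 5*2*m*(-499 + m) = 25 - 10*m*(-499 + m))
sqrt(-177681 + x(M)) = sqrt(-177681 + (25 - 10*81**2 + 4990*81)) = sqrt(-177681 + (25 - 10*6561 + 404190)) = sqrt(-177681 + (25 - 65610 + 404190)) = sqrt(-177681 + 338605) = sqrt(160924) = 2*sqrt(40231)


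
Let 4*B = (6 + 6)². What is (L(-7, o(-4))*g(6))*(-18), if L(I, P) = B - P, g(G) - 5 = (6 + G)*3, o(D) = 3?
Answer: -24354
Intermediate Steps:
B = 36 (B = (6 + 6)²/4 = (¼)*12² = (¼)*144 = 36)
g(G) = 23 + 3*G (g(G) = 5 + (6 + G)*3 = 5 + (18 + 3*G) = 23 + 3*G)
L(I, P) = 36 - P
(L(-7, o(-4))*g(6))*(-18) = ((36 - 1*3)*(23 + 3*6))*(-18) = ((36 - 3)*(23 + 18))*(-18) = (33*41)*(-18) = 1353*(-18) = -24354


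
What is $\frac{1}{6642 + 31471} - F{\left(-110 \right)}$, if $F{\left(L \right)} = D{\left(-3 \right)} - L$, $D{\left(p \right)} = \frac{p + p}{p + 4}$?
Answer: $- \frac{3963751}{38113} \approx -104.0$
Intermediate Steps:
$D{\left(p \right)} = \frac{2 p}{4 + p}$
$F{\left(L \right)} = -6 - L$ ($F{\left(L \right)} = 2 \left(-3\right) \frac{1}{4 - 3} - L = 2 \left(-3\right) 1^{-1} - L = 2 \left(-3\right) 1 - L = -6 - L$)
$\frac{1}{6642 + 31471} - F{\left(-110 \right)} = \frac{1}{6642 + 31471} - \left(-6 - -110\right) = \frac{1}{38113} - \left(-6 + 110\right) = \frac{1}{38113} - 104 = - \frac{3963751}{38113}$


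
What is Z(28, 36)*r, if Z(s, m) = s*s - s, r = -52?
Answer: -39312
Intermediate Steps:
Z(s, m) = s**2 - s
Z(28, 36)*r = (28*(-1 + 28))*(-52) = (28*27)*(-52) = 756*(-52) = -39312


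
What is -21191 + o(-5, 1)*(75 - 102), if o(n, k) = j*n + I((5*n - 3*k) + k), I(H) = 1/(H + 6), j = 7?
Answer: -141713/7 ≈ -20245.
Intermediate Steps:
I(H) = 1/(6 + H)
o(n, k) = 1/(6 - 2*k + 5*n) + 7*n (o(n, k) = 7*n + 1/(6 + ((5*n - 3*k) + k)) = 7*n + 1/(6 + ((-3*k + 5*n) + k)) = 7*n + 1/(6 + (-2*k + 5*n)) = 7*n + 1/(6 - 2*k + 5*n) = 1/(6 - 2*k + 5*n) + 7*n)
-21191 + o(-5, 1)*(75 - 102) = -21191 + (1/(6 - 2*1 + 5*(-5)) + 7*(-5))*(75 - 102) = -21191 + (1/(6 - 2 - 25) - 35)*(-27) = -21191 + (1/(-21) - 35)*(-27) = -21191 + (-1/21 - 35)*(-27) = -21191 - 736/21*(-27) = -21191 + 6624/7 = -141713/7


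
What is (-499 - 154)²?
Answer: 426409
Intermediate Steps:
(-499 - 154)² = (-653)² = 426409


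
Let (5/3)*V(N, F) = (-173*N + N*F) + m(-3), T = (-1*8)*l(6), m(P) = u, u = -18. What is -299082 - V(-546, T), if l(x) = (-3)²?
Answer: -1896666/5 ≈ -3.7933e+5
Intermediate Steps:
m(P) = -18
l(x) = 9
T = -72 (T = -1*8*9 = -8*9 = -72)
V(N, F) = -54/5 - 519*N/5 + 3*F*N/5 (V(N, F) = 3*((-173*N + N*F) - 18)/5 = 3*((-173*N + F*N) - 18)/5 = 3*(-18 - 173*N + F*N)/5 = -54/5 - 519*N/5 + 3*F*N/5)
-299082 - V(-546, T) = -299082 - (-54/5 - 519/5*(-546) + (⅗)*(-72)*(-546)) = -299082 - (-54/5 + 283374/5 + 117936/5) = -299082 - 1*401256/5 = -299082 - 401256/5 = -1896666/5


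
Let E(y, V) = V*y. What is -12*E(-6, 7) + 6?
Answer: 510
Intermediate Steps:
-12*E(-6, 7) + 6 = -84*(-6) + 6 = -12*(-42) + 6 = 504 + 6 = 510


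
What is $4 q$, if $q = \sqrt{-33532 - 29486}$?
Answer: $36 i \sqrt{778} \approx 1004.1 i$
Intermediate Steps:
$q = 9 i \sqrt{778}$ ($q = \sqrt{-63018} = 9 i \sqrt{778} \approx 251.03 i$)
$4 q = 4 \cdot 9 i \sqrt{778} = 36 i \sqrt{778}$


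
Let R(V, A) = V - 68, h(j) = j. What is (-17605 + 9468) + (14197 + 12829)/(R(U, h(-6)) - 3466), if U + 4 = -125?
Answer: -29832857/3663 ≈ -8144.4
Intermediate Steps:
U = -129 (U = -4 - 125 = -129)
R(V, A) = -68 + V
(-17605 + 9468) + (14197 + 12829)/(R(U, h(-6)) - 3466) = (-17605 + 9468) + (14197 + 12829)/((-68 - 129) - 3466) = -8137 + 27026/(-197 - 3466) = -8137 + 27026/(-3663) = -8137 + 27026*(-1/3663) = -8137 - 27026/3663 = -29832857/3663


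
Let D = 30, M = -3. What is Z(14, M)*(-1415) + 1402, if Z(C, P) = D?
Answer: -41048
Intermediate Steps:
Z(C, P) = 30
Z(14, M)*(-1415) + 1402 = 30*(-1415) + 1402 = -42450 + 1402 = -41048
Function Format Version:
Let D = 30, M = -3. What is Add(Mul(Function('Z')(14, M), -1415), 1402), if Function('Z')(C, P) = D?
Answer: -41048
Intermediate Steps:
Function('Z')(C, P) = 30
Add(Mul(Function('Z')(14, M), -1415), 1402) = Add(Mul(30, -1415), 1402) = Add(-42450, 1402) = -41048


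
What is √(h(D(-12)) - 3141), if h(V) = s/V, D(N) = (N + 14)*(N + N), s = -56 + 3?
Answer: I*√452145/12 ≈ 56.035*I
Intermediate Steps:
s = -53
D(N) = 2*N*(14 + N) (D(N) = (14 + N)*(2*N) = 2*N*(14 + N))
h(V) = -53/V
√(h(D(-12)) - 3141) = √(-53*(-1/(24*(14 - 12))) - 3141) = √(-53/(2*(-12)*2) - 3141) = √(-53/(-48) - 3141) = √(-53*(-1/48) - 3141) = √(53/48 - 3141) = √(-150715/48) = I*√452145/12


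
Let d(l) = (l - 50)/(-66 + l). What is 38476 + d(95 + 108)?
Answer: 5271365/137 ≈ 38477.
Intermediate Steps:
d(l) = (-50 + l)/(-66 + l)
38476 + d(95 + 108) = 38476 + (-50 + (95 + 108))/(-66 + (95 + 108)) = 38476 + (-50 + 203)/(-66 + 203) = 38476 + 153/137 = 5271365/137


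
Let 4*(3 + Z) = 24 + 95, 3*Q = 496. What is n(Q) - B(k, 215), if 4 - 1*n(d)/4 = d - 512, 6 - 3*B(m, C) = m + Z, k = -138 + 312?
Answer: 17611/12 ≈ 1467.6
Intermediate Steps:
Q = 496/3 (Q = (1/3)*496 = 496/3 ≈ 165.33)
Z = 107/4 (Z = -3 + (24 + 95)/4 = -3 + (1/4)*119 = -3 + 119/4 = 107/4 ≈ 26.750)
k = 174
B(m, C) = -83/12 - m/3 (B(m, C) = 2 - (m + 107/4)/3 = 2 - (107/4 + m)/3 = 2 + (-107/12 - m/3) = -83/12 - m/3)
n(d) = 2064 - 4*d (n(d) = 16 - 4*(d - 512) = 16 - 4*(-512 + d) = 16 + (2048 - 4*d) = 2064 - 4*d)
n(Q) - B(k, 215) = (2064 - 4*496/3) - (-83/12 - 1/3*174) = (2064 - 1984/3) - (-83/12 - 58) = 4208/3 - 1*(-779/12) = 4208/3 + 779/12 = 17611/12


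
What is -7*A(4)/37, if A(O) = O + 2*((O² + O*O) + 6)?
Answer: -560/37 ≈ -15.135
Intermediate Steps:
A(O) = 12 + O + 4*O² (A(O) = O + 2*((O² + O²) + 6) = O + 2*(2*O² + 6) = O + 2*(6 + 2*O²) = O + (12 + 4*O²) = 12 + O + 4*O²)
-7*A(4)/37 = -7*(12 + 4 + 4*4²)/37 = -7*(12 + 4 + 4*16)*(1/37) = -7*(12 + 4 + 64)*(1/37) = -7*80*(1/37) = -560*1/37 = -560/37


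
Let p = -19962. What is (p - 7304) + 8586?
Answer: -18680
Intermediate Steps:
(p - 7304) + 8586 = (-19962 - 7304) + 8586 = -27266 + 8586 = -18680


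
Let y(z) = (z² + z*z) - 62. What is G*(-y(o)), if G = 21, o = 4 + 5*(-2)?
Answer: -210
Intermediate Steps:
o = -6 (o = 4 - 10 = -6)
y(z) = -62 + 2*z² (y(z) = (z² + z²) - 62 = 2*z² - 62 = -62 + 2*z²)
G*(-y(o)) = 21*(-(-62 + 2*(-6)²)) = 21*(-(-62 + 2*36)) = 21*(-(-62 + 72)) = 21*(-1*10) = 21*(-10) = -210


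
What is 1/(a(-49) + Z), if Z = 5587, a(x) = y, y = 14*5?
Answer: 1/5657 ≈ 0.00017677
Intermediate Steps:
y = 70
a(x) = 70
1/(a(-49) + Z) = 1/(70 + 5587) = 1/5657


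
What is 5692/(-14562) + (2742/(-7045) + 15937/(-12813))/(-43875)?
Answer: -1252275786972751/3204036646126875 ≈ -0.39084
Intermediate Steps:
5692/(-14562) + (2742/(-7045) + 15937/(-12813))/(-43875) = 5692*(-1/14562) + (2742*(-1/7045) + 15937*(-1/12813))*(-1/43875) = -2846/7281 + (-2742/7045 - 15937/12813)*(-1/43875) = -2846/7281 - 147409411/90267585*(-1/43875) = -2846/7281 + 147409411/3960490291875 = -1252275786972751/3204036646126875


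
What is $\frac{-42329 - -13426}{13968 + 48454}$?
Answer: $- \frac{28903}{62422} \approx -0.46303$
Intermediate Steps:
$\frac{-42329 - -13426}{13968 + 48454} = \frac{-42329 + 13426}{62422} = \left(-28903\right) \frac{1}{62422} = - \frac{28903}{62422}$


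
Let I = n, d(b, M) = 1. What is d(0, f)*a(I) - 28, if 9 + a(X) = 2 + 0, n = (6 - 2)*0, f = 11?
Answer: -35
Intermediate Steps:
n = 0 (n = 4*0 = 0)
I = 0
a(X) = -7 (a(X) = -9 + (2 + 0) = -9 + 2 = -7)
d(0, f)*a(I) - 28 = 1*(-7) - 28 = -7 - 28 = -35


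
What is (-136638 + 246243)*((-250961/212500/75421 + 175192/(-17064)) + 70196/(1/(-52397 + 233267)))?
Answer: 3171466198845212651013503909/2279034067500 ≈ 1.3916e+15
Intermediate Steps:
(-136638 + 246243)*((-250961/212500/75421 + 175192/(-17064)) + 70196/(1/(-52397 + 233267))) = 109605*((-250961*1/212500*(1/75421) + 175192*(-1/17064)) + 70196/(1/180870)) = 109605*((-250961/212500*1/75421 - 21899/2133) + 70196/(1/180870)) = 109605*((-250961/16026962500 - 21899/2133) + 70196*180870) = 109605*(-350974987087313/34185511012500 + 12696350520) = 109605*(434031230169045114412687/34185511012500) = 3171466198845212651013503909/2279034067500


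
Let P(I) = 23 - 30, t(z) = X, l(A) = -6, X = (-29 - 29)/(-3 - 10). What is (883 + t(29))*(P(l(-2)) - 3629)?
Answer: -41948532/13 ≈ -3.2268e+6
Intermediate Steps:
X = 58/13 (X = -58/(-13) = -58*(-1/13) = 58/13 ≈ 4.4615)
t(z) = 58/13
P(I) = -7
(883 + t(29))*(P(l(-2)) - 3629) = (883 + 58/13)*(-7 - 3629) = (11537/13)*(-3636) = -41948532/13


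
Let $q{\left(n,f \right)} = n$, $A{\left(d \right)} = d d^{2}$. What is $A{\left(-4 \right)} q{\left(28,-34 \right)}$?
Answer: $-1792$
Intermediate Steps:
$A{\left(d \right)} = d^{3}$
$A{\left(-4 \right)} q{\left(28,-34 \right)} = \left(-4\right)^{3} \cdot 28 = \left(-64\right) 28 = -1792$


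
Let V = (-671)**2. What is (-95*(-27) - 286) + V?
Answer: 452520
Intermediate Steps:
V = 450241
(-95*(-27) - 286) + V = (-95*(-27) - 286) + 450241 = (2565 - 286) + 450241 = 2279 + 450241 = 452520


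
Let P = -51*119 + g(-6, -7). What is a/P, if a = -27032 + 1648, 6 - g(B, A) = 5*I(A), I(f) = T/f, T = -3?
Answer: 22211/5307 ≈ 4.1852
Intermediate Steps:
I(f) = -3/f
g(B, A) = 6 + 15/A (g(B, A) = 6 - 5*(-3/A) = 6 - (-15)/A = 6 + 15/A)
P = -42456/7 (P = -51*119 + (6 + 15/(-7)) = -6069 + (6 + 15*(-⅐)) = -6069 + (6 - 15/7) = -6069 + 27/7 = -42456/7 ≈ -6065.1)
a = -25384
a/P = -25384/(-42456/7) = -25384*(-7/42456) = 22211/5307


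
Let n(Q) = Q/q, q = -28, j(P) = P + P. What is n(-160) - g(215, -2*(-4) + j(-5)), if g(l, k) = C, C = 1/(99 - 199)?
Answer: 4007/700 ≈ 5.7243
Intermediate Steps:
j(P) = 2*P
C = -1/100 (C = 1/(-100) = -1/100 ≈ -0.010000)
g(l, k) = -1/100
n(Q) = -Q/28 (n(Q) = Q/(-28) = Q*(-1/28) = -Q/28)
n(-160) - g(215, -2*(-4) + j(-5)) = -1/28*(-160) - 1*(-1/100) = 40/7 + 1/100 = 4007/700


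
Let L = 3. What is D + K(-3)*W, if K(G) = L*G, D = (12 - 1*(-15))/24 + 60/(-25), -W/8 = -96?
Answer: -276531/40 ≈ -6913.3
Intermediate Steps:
W = 768 (W = -8*(-96) = 768)
D = -51/40 (D = (12 + 15)*(1/24) + 60*(-1/25) = 27*(1/24) - 12/5 = 9/8 - 12/5 = -51/40 ≈ -1.2750)
K(G) = 3*G
D + K(-3)*W = -51/40 + (3*(-3))*768 = -51/40 - 9*768 = -51/40 - 6912 = -276531/40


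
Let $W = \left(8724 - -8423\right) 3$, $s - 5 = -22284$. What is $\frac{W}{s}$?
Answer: $- \frac{51441}{22279} \approx -2.3089$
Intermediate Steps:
$s = -22279$ ($s = 5 - 22284 = -22279$)
$W = 51441$ ($W = \left(8724 + 8423\right) 3 = 17147 \cdot 3 = 51441$)
$\frac{W}{s} = \frac{51441}{-22279} = 51441 \left(- \frac{1}{22279}\right) = - \frac{51441}{22279}$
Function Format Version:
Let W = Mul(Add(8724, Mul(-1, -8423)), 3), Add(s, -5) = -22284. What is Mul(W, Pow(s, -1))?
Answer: Rational(-51441, 22279) ≈ -2.3089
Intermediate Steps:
s = -22279 (s = Add(5, -22284) = -22279)
W = 51441 (W = Mul(Add(8724, 8423), 3) = Mul(17147, 3) = 51441)
Mul(W, Pow(s, -1)) = Mul(51441, Pow(-22279, -1)) = Mul(51441, Rational(-1, 22279)) = Rational(-51441, 22279)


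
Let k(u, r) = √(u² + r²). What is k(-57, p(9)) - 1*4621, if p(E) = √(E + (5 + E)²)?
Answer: -4621 + √3454 ≈ -4562.2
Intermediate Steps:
k(u, r) = √(r² + u²)
k(-57, p(9)) - 1*4621 = √((√(9 + (5 + 9)²))² + (-57)²) - 1*4621 = √((√(9 + 14²))² + 3249) - 4621 = √((√(9 + 196))² + 3249) - 4621 = √((√205)² + 3249) - 4621 = √(205 + 3249) - 4621 = √3454 - 4621 = -4621 + √3454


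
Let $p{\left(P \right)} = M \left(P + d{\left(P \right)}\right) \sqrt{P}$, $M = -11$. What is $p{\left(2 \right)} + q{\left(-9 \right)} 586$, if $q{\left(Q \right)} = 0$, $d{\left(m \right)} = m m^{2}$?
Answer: $- 110 \sqrt{2} \approx -155.56$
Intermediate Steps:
$d{\left(m \right)} = m^{3}$
$p{\left(P \right)} = \sqrt{P} \left(- 11 P - 11 P^{3}\right)$ ($p{\left(P \right)} = - 11 \left(P + P^{3}\right) \sqrt{P} = \left(- 11 P - 11 P^{3}\right) \sqrt{P} = \sqrt{P} \left(- 11 P - 11 P^{3}\right)$)
$p{\left(2 \right)} + q{\left(-9 \right)} 586 = 11 \cdot 2^{\frac{3}{2}} \left(-1 - 2^{2}\right) + 0 \cdot 586 = 11 \cdot 2 \sqrt{2} \left(-1 - 4\right) + 0 = 11 \cdot 2 \sqrt{2} \left(-5\right) + 0 = - 110 \sqrt{2} + 0 = - 110 \sqrt{2}$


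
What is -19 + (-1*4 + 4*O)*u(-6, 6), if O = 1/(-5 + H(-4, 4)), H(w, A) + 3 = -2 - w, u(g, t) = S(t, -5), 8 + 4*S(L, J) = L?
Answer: -50/3 ≈ -16.667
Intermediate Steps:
S(L, J) = -2 + L/4
u(g, t) = -2 + t/4
H(w, A) = -5 - w (H(w, A) = -3 + (-2 - w) = -5 - w)
O = -1/6 (O = 1/(-5 + (-5 - 1*(-4))) = 1/(-5 + (-5 + 4)) = 1/(-5 - 1) = 1/(-6) = -1/6 ≈ -0.16667)
-19 + (-1*4 + 4*O)*u(-6, 6) = -19 + (-1*4 + 4*(-1/6))*(-2 + (1/4)*6) = -19 + (-4 - 2/3)*(-2 + 3/2) = -19 - 14/3*(-1/2) = -19 + 7/3 = -50/3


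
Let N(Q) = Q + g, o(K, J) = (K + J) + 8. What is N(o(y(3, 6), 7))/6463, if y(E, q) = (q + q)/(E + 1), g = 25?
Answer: 43/6463 ≈ 0.0066533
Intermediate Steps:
y(E, q) = 2*q/(1 + E) (y(E, q) = (2*q)/(1 + E) = 2*q/(1 + E))
o(K, J) = 8 + J + K (o(K, J) = (J + K) + 8 = 8 + J + K)
N(Q) = 25 + Q (N(Q) = Q + 25 = 25 + Q)
N(o(y(3, 6), 7))/6463 = (25 + (8 + 7 + 2*6/(1 + 3)))/6463 = (25 + (8 + 7 + 2*6/4))*(1/6463) = (25 + (8 + 7 + 2*6*(¼)))*(1/6463) = (25 + (8 + 7 + 3))*(1/6463) = (25 + 18)*(1/6463) = 43*(1/6463) = 43/6463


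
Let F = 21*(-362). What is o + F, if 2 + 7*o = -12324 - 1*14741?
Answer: -80281/7 ≈ -11469.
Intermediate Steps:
F = -7602
o = -27067/7 (o = -2/7 + (-12324 - 1*14741)/7 = -2/7 + (-12324 - 14741)/7 = -2/7 + (⅐)*(-27065) = -2/7 - 27065/7 = -27067/7 ≈ -3866.7)
o + F = -27067/7 - 7602 = -80281/7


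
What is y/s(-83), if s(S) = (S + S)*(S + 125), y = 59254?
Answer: -29627/3486 ≈ -8.4989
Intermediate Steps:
s(S) = 2*S*(125 + S) (s(S) = (2*S)*(125 + S) = 2*S*(125 + S))
y/s(-83) = 59254/((2*(-83)*(125 - 83))) = 59254/((2*(-83)*42)) = 59254/(-6972) = 59254*(-1/6972) = -29627/3486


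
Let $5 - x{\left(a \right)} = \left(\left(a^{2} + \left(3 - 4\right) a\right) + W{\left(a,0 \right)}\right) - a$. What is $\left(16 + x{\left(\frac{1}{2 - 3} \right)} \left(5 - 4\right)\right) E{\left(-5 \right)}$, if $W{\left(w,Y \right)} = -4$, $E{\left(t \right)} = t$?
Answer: $-110$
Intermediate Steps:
$x{\left(a \right)} = 9 - a^{2} + 2 a$ ($x{\left(a \right)} = 5 - \left(\left(\left(a^{2} + \left(3 - 4\right) a\right) - 4\right) - a\right) = 5 - \left(\left(\left(a^{2} - a\right) - 4\right) - a\right) = 5 - \left(\left(-4 + a^{2} - a\right) - a\right) = 5 - \left(-4 + a^{2} - 2 a\right) = 5 + \left(4 - a^{2} + 2 a\right) = 9 - a^{2} + 2 a$)
$\left(16 + x{\left(\frac{1}{2 - 3} \right)} \left(5 - 4\right)\right) E{\left(-5 \right)} = \left(16 + \left(9 - \left(\frac{1}{2 - 3}\right)^{2} + \frac{2}{2 - 3}\right) \left(5 - 4\right)\right) \left(-5\right) = \left(16 + \left(9 - \left(\frac{1}{-1}\right)^{2} + \frac{2}{-1}\right) 1\right) \left(-5\right) = \left(16 + \left(9 - \left(-1\right)^{2} + 2 \left(-1\right)\right) 1\right) \left(-5\right) = \left(16 + \left(9 - 1 - 2\right) 1\right) \left(-5\right) = \left(16 + 6 \cdot 1\right) \left(-5\right) = \left(16 + 6\right) \left(-5\right) = 22 \left(-5\right) = -110$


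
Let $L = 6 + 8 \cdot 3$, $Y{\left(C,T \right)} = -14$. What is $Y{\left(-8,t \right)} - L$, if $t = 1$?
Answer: $-44$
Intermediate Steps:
$L = 30$ ($L = 6 + 24 = 30$)
$Y{\left(-8,t \right)} - L = -14 - 30 = -44$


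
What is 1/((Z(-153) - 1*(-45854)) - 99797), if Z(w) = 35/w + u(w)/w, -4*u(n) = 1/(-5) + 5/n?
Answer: -234090/12627570509 ≈ -1.8538e-5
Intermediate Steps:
u(n) = 1/20 - 5/(4*n) (u(n) = -(1/(-5) + 5/n)/4 = -(1*(-1/5) + 5/n)/4 = -(-1/5 + 5/n)/4 = 1/20 - 5/(4*n))
Z(w) = 35/w + (-25 + w)/(20*w**2) (Z(w) = 35/w + ((-25 + w)/(20*w))/w = 35/w + (-25 + w)/(20*w**2))
1/((Z(-153) - 1*(-45854)) - 99797) = 1/(((1/20)*(-25 + 701*(-153))/(-153)**2 - 1*(-45854)) - 99797) = 1/(((1/20)*(1/23409)*(-25 - 107253) + 45854) - 99797) = 1/(((1/20)*(1/23409)*(-107278) + 45854) - 99797) = 1/((-53639/234090 + 45854) - 99797) = 1/(10733909221/234090 - 99797) = 1/(-12627570509/234090) = -234090/12627570509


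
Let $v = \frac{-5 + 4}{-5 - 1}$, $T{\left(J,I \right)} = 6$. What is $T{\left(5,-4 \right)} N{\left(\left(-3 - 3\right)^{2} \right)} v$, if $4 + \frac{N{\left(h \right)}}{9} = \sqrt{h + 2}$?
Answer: $-36 + 9 \sqrt{38} \approx 19.48$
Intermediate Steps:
$N{\left(h \right)} = -36 + 9 \sqrt{2 + h}$ ($N{\left(h \right)} = -36 + 9 \sqrt{h + 2} = -36 + 9 \sqrt{2 + h}$)
$v = \frac{1}{6}$ ($v = - \frac{1}{-6} = \left(-1\right) \left(- \frac{1}{6}\right) = \frac{1}{6} \approx 0.16667$)
$T{\left(5,-4 \right)} N{\left(\left(-3 - 3\right)^{2} \right)} v = 6 \left(-36 + 9 \sqrt{2 + \left(-3 - 3\right)^{2}}\right) \frac{1}{6} = 6 \left(-36 + 9 \sqrt{2 + \left(-6\right)^{2}}\right) \frac{1}{6} = 6 \left(-36 + 9 \sqrt{2 + 36}\right) \frac{1}{6} = 6 \left(-36 + 9 \sqrt{38}\right) \frac{1}{6} = \left(-216 + 54 \sqrt{38}\right) \frac{1}{6} = -36 + 9 \sqrt{38}$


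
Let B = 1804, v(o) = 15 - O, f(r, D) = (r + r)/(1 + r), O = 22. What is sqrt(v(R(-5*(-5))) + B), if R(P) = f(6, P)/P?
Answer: sqrt(1797) ≈ 42.391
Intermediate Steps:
f(r, D) = 2*r/(1 + r) (f(r, D) = (2*r)/(1 + r) = 2*r/(1 + r))
R(P) = 12/(7*P) (R(P) = (2*6/(1 + 6))/P = (2*6/7)/P = (2*6*(1/7))/P = 12/(7*P))
v(o) = -7 (v(o) = 15 - 1*22 = 15 - 22 = -7)
sqrt(v(R(-5*(-5))) + B) = sqrt(-7 + 1804) = sqrt(1797)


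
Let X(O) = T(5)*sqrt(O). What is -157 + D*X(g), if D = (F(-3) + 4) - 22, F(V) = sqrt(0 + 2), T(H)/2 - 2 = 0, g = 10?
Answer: -157 + 4*sqrt(10)*(-18 + sqrt(2)) ≈ -366.80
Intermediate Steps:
T(H) = 4 (T(H) = 4 + 2*0 = 4 + 0 = 4)
F(V) = sqrt(2)
D = -18 + sqrt(2) (D = (sqrt(2) + 4) - 22 = (4 + sqrt(2)) - 22 = -18 + sqrt(2) ≈ -16.586)
X(O) = 4*sqrt(O)
-157 + D*X(g) = -157 + (-18 + sqrt(2))*(4*sqrt(10)) = -157 + 4*sqrt(10)*(-18 + sqrt(2))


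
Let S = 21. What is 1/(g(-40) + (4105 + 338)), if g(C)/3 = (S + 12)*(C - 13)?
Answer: -1/804 ≈ -0.0012438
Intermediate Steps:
g(C) = -1287 + 99*C (g(C) = 3*((21 + 12)*(C - 13)) = 3*(33*(-13 + C)) = 3*(-429 + 33*C) = -1287 + 99*C)
1/(g(-40) + (4105 + 338)) = 1/((-1287 + 99*(-40)) + (4105 + 338)) = 1/((-1287 - 3960) + 4443) = 1/(-5247 + 4443) = 1/(-804) = -1/804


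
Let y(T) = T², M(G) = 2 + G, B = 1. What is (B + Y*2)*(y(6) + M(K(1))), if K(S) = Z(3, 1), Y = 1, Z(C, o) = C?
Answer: 123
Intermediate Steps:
K(S) = 3
(B + Y*2)*(y(6) + M(K(1))) = (1 + 1*2)*(6² + (2 + 3)) = (1 + 2)*(36 + 5) = 3*41 = 123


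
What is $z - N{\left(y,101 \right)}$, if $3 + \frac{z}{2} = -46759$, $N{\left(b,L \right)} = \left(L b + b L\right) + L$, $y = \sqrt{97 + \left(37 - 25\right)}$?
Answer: $-93625 - 202 \sqrt{109} \approx -95734.0$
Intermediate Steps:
$y = \sqrt{109}$ ($y = \sqrt{97 + 12} = \sqrt{109} \approx 10.44$)
$N{\left(b,L \right)} = L + 2 L b$ ($N{\left(b,L \right)} = \left(L b + L b\right) + L = 2 L b + L = L + 2 L b$)
$z = -93524$ ($z = -6 + 2 \left(-46759\right) = -6 - 93518 = -93524$)
$z - N{\left(y,101 \right)} = -93524 - 101 \left(1 + 2 \sqrt{109}\right) = -93524 - \left(101 + 202 \sqrt{109}\right) = -93625 - 202 \sqrt{109}$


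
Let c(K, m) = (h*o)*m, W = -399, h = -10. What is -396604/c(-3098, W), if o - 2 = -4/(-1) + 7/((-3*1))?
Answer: -198302/7315 ≈ -27.109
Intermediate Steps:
o = 11/3 (o = 2 + (-4/(-1) + 7/((-3*1))) = 2 + (-4*(-1) + 7/(-3)) = 2 + (4 + 7*(-⅓)) = 2 + (4 - 7/3) = 2 + 5/3 = 11/3 ≈ 3.6667)
c(K, m) = -110*m/3 (c(K, m) = (-10*11/3)*m = -110*m/3)
-396604/c(-3098, W) = -396604/((-110/3*(-399))) = -396604/14630 = -396604*1/14630 = -198302/7315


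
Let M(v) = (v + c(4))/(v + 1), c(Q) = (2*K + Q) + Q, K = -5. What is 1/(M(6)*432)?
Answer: 7/1728 ≈ 0.0040509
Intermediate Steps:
c(Q) = -10 + 2*Q (c(Q) = (2*(-5) + Q) + Q = (-10 + Q) + Q = -10 + 2*Q)
M(v) = (-2 + v)/(1 + v) (M(v) = (v + (-10 + 2*4))/(v + 1) = (v + (-10 + 8))/(1 + v) = (v - 2)/(1 + v) = (-2 + v)/(1 + v))
1/(M(6)*432) = 1/(((-2 + 6)/(1 + 6))*432) = 1/((4/7)*432) = 1/(1728/7) = 7/1728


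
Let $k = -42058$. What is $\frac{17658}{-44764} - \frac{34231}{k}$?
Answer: $\frac{98707040}{235335539} \approx 0.41943$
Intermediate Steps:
$\frac{17658}{-44764} - \frac{34231}{k} = \frac{17658}{-44764} - \frac{34231}{-42058} = 17658 \left(- \frac{1}{44764}\right) - - \frac{34231}{42058} = - \frac{8829}{22382} + \frac{34231}{42058} = \frac{98707040}{235335539}$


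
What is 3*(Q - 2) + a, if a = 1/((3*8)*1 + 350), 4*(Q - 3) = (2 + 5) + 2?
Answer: 7295/748 ≈ 9.7527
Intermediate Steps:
Q = 21/4 (Q = 3 + ((2 + 5) + 2)/4 = 3 + (7 + 2)/4 = 3 + (1/4)*9 = 3 + 9/4 = 21/4 ≈ 5.2500)
a = 1/374 (a = 1/(24*1 + 350) = 1/(24 + 350) = 1/374 ≈ 0.0026738)
3*(Q - 2) + a = 3*(21/4 - 2) + 1/374 = 3*(13/4) + 1/374 = 39/4 + 1/374 = 7295/748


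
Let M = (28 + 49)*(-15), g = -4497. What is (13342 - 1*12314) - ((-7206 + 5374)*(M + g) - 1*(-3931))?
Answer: -10357367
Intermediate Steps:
M = -1155 (M = 77*(-15) = -1155)
(13342 - 1*12314) - ((-7206 + 5374)*(M + g) - 1*(-3931)) = (13342 - 1*12314) - ((-7206 + 5374)*(-1155 - 4497) - 1*(-3931)) = (13342 - 12314) - (-1832*(-5652) + 3931) = 1028 - (10354464 + 3931) = 1028 - 1*10358395 = 1028 - 10358395 = -10357367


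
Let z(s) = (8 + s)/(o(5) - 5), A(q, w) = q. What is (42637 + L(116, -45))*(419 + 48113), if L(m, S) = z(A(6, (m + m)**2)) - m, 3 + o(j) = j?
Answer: 6190208068/3 ≈ 2.0634e+9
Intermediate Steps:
o(j) = -3 + j
z(s) = -8/3 - s/3 (z(s) = (8 + s)/((-3 + 5) - 5) = (8 + s)/(2 - 5) = (8 + s)/(-3) = (8 + s)*(-1/3) = -8/3 - s/3)
L(m, S) = -14/3 - m (L(m, S) = (-8/3 - 1/3*6) - m = (-8/3 - 2) - m = -14/3 - m)
(42637 + L(116, -45))*(419 + 48113) = (42637 + (-14/3 - 1*116))*(419 + 48113) = (42637 + (-14/3 - 116))*48532 = (42637 - 362/3)*48532 = (127549/3)*48532 = 6190208068/3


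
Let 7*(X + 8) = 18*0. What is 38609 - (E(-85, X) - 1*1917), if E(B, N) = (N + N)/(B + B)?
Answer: 3444702/85 ≈ 40526.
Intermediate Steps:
X = -8 (X = -8 + (18*0)/7 = -8 + (1/7)*0 = -8 + 0 = -8)
E(B, N) = N/B (E(B, N) = (2*N)/((2*B)) = (2*N)*(1/(2*B)) = N/B)
38609 - (E(-85, X) - 1*1917) = 38609 - (-8/(-85) - 1*1917) = 38609 - (-8*(-1/85) - 1917) = 38609 - (8/85 - 1917) = 38609 - 1*(-162937/85) = 38609 + 162937/85 = 3444702/85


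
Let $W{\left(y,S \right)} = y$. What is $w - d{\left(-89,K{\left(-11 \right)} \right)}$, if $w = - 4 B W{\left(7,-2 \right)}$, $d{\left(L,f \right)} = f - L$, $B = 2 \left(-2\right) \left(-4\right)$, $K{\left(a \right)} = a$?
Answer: $-526$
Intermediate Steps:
$B = 16$ ($B = \left(-4\right) \left(-4\right) = 16$)
$w = -448$ ($w = \left(-4\right) 16 \cdot 7 = \left(-64\right) 7 = -448$)
$w - d{\left(-89,K{\left(-11 \right)} \right)} = -448 - \left(-11 - -89\right) = -448 - \left(-11 + 89\right) = -448 - 78 = -526$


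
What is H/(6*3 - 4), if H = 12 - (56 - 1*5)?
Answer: -39/14 ≈ -2.7857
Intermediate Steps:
H = -39 (H = 12 - (56 - 5) = 12 - 1*51 = 12 - 51 = -39)
H/(6*3 - 4) = -39/(6*3 - 4) = -39/(18 - 4) = -39/14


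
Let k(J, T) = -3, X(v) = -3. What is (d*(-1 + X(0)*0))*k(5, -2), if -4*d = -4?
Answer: 3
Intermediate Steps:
d = 1 (d = -¼*(-4) = 1)
(d*(-1 + X(0)*0))*k(5, -2) = (1*(-1 - 3*0))*(-3) = (1*(-1 + 0))*(-3) = (1*(-1))*(-3) = -1*(-3) = 3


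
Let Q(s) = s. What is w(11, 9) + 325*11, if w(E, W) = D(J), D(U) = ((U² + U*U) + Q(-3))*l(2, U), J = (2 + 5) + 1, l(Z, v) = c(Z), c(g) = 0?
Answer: 3575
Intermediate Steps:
l(Z, v) = 0
J = 8 (J = 7 + 1 = 8)
D(U) = 0 (D(U) = ((U² + U*U) - 3)*0 = ((U² + U²) - 3)*0 = (2*U² - 3)*0 = (-3 + 2*U²)*0 = 0)
w(E, W) = 0
w(11, 9) + 325*11 = 0 + 325*11 = 0 + 3575 = 3575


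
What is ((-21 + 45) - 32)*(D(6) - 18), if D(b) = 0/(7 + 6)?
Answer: 144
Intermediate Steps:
D(b) = 0 (D(b) = 0/13 = 0*(1/13) = 0)
((-21 + 45) - 32)*(D(6) - 18) = ((-21 + 45) - 32)*(0 - 18) = (24 - 32)*(-18) = -8*(-18) = 144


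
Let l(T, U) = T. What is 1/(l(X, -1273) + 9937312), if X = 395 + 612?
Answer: 1/9938319 ≈ 1.0062e-7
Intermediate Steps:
X = 1007
1/(l(X, -1273) + 9937312) = 1/(1007 + 9937312) = 1/9938319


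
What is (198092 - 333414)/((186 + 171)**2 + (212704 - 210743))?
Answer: -67661/64705 ≈ -1.0457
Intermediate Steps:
(198092 - 333414)/((186 + 171)**2 + (212704 - 210743)) = -135322/(357**2 + 1961) = -135322/(127449 + 1961) = -135322/129410 = -135322*1/129410 = -67661/64705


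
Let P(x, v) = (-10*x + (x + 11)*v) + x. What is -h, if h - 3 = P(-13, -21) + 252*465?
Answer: -117342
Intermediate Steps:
P(x, v) = -9*x + v*(11 + x) (P(x, v) = (-10*x + (11 + x)*v) + x = (-10*x + v*(11 + x)) + x = -9*x + v*(11 + x))
h = 117342 (h = 3 + ((-9*(-13) + 11*(-21) - 21*(-13)) + 252*465) = 3 + ((117 - 231 + 273) + 117180) = 3 + (159 + 117180) = 3 + 117339 = 117342)
-h = -1*117342 = -117342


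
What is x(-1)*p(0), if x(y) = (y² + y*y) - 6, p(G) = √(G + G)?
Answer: 0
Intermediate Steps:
p(G) = √2*√G (p(G) = √(2*G) = √2*√G)
x(y) = -6 + 2*y² (x(y) = (y² + y²) - 6 = 2*y² - 6 = -6 + 2*y²)
x(-1)*p(0) = (-6 + 2*(-1)²)*(√2*√0) = (-6 + 2*1)*(√2*0) = (-6 + 2)*0 = -4*0 = 0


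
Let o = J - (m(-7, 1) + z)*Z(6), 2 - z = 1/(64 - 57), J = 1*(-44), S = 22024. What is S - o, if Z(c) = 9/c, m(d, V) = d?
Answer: 154422/7 ≈ 22060.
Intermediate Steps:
J = -44
z = 13/7 (z = 2 - 1/(64 - 57) = 2 - 1/7 = 2 - 1*⅐ = 2 - ⅐ = 13/7 ≈ 1.8571)
o = -254/7 (o = -44 - (-7 + 13/7)*9/6 = -44 - (-36)*9*(⅙)/7 = -44 - (-36)*3/(7*2) = -44 - 1*(-54/7) = -44 + 54/7 = -254/7 ≈ -36.286)
S - o = 22024 - 1*(-254/7) = 22024 + 254/7 = 154422/7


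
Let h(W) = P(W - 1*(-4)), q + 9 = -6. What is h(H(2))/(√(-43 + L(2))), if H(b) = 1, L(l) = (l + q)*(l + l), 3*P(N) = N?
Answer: -I*√95/57 ≈ -0.171*I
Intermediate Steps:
q = -15 (q = -9 - 6 = -15)
P(N) = N/3
L(l) = 2*l*(-15 + l) (L(l) = (l - 15)*(l + l) = (-15 + l)*(2*l) = 2*l*(-15 + l))
h(W) = 4/3 + W/3 (h(W) = (W - 1*(-4))/3 = (W + 4)/3 = (4 + W)/3 = 4/3 + W/3)
h(H(2))/(√(-43 + L(2))) = (4/3 + (⅓)*1)/(√(-43 + 2*2*(-15 + 2))) = (4/3 + ⅓)/(√(-43 + 2*2*(-13))) = 5/(3*(√(-43 - 52))) = 5/(3*(√(-95))) = 5/(3*((I*√95))) = 5*(-I*√95/95)/3 = -I*√95/57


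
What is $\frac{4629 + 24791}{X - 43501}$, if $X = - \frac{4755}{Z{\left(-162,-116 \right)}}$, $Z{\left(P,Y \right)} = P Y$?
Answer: $- \frac{184286880}{272491849} \approx -0.6763$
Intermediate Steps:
$X = - \frac{1585}{6264}$ ($X = - \frac{4755}{\left(-162\right) \left(-116\right)} = - \frac{4755}{18792} = \left(-4755\right) \frac{1}{18792} = - \frac{1585}{6264} \approx -0.25303$)
$\frac{4629 + 24791}{X - 43501} = \frac{4629 + 24791}{- \frac{1585}{6264} - 43501} = \frac{29420}{- \frac{272491849}{6264}} = 29420 \left(- \frac{6264}{272491849}\right) = - \frac{184286880}{272491849}$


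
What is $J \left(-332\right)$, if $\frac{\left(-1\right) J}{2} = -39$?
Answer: $-25896$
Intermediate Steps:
$J = 78$ ($J = \left(-2\right) \left(-39\right) = 78$)
$J \left(-332\right) = 78 \left(-332\right) = -25896$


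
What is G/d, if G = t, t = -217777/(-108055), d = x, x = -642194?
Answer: -31111/9913181810 ≈ -3.1383e-6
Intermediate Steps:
d = -642194
t = 217777/108055 (t = -217777*(-1/108055) = 217777/108055 ≈ 2.0154)
G = 217777/108055 ≈ 2.0154
G/d = (217777/108055)/(-642194) = (217777/108055)*(-1/642194) = -31111/9913181810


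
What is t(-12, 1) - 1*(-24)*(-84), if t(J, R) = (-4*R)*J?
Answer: -1968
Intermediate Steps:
t(J, R) = -4*J*R
t(-12, 1) - 1*(-24)*(-84) = -4*(-12)*1 - 1*(-24)*(-84) = 48 + 24*(-84) = 48 - 2016 = -1968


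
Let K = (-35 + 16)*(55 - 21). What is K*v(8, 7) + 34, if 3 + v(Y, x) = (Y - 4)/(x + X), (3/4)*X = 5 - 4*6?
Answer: 116212/55 ≈ 2112.9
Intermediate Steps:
K = -646 (K = -19*34 = -646)
X = -76/3 (X = 4*(5 - 4*6)/3 = 4*(5 - 24)/3 = (4/3)*(-19) = -76/3 ≈ -25.333)
v(Y, x) = -3 + (-4 + Y)/(-76/3 + x) (v(Y, x) = -3 + (Y - 4)/(x - 76/3) = -3 + (-4 + Y)/(-76/3 + x))
K*v(8, 7) + 34 = -1938*(72 + 8 - 3*7)/(-76 + 3*7) + 34 = -1938*(72 + 8 - 21)/(-76 + 21) + 34 = -1938*59/(-55) + 34 = -1938*(-1)*59/55 + 34 = -646*(-177/55) + 34 = 114342/55 + 34 = 116212/55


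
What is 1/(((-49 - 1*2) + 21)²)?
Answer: 1/900 ≈ 0.0011111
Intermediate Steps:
1/(((-49 - 1*2) + 21)²) = 1/(((-49 - 2) + 21)²) = 1/((-51 + 21)²) = 1/((-30)²) = 1/900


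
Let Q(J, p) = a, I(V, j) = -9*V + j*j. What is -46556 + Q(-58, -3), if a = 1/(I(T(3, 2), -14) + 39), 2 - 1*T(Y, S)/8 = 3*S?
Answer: -24348787/523 ≈ -46556.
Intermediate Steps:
T(Y, S) = 16 - 24*S
I(V, j) = j² - 9*V (I(V, j) = -9*V + j² = j² - 9*V)
a = 1/523 (a = 1/(((-14)² - 9*(16 - 24*2)) + 39) = 1/((196 - 9*(16 - 48)) + 39) = 1/((196 - 9*(-32)) + 39) = 1/((196 + 288) + 39) = 1/(484 + 39) = 1/523 ≈ 0.0019120)
Q(J, p) = 1/523
-46556 + Q(-58, -3) = -46556 + 1/523 = -24348787/523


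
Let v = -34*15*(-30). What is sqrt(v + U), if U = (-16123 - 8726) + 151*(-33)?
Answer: 2*I*sqrt(3633) ≈ 120.55*I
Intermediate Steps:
U = -29832 (U = -24849 - 4983 = -29832)
v = 15300 (v = -510*(-30) = 15300)
sqrt(v + U) = sqrt(15300 - 29832) = sqrt(-14532) = 2*I*sqrt(3633)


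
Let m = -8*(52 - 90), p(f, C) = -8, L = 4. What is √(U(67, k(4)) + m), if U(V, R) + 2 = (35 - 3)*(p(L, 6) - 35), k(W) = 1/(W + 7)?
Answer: I*√1074 ≈ 32.772*I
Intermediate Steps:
k(W) = 1/(7 + W)
m = 304 (m = -8*(-38) = 304)
U(V, R) = -1378 (U(V, R) = -2 + (35 - 3)*(-8 - 35) = -2 + 32*(-43) = -2 - 1376 = -1378)
√(U(67, k(4)) + m) = √(-1378 + 304) = √(-1074) = I*√1074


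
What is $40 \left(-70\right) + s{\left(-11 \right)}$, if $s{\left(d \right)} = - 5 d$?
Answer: $-2745$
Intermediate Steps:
$40 \left(-70\right) + s{\left(-11 \right)} = 40 \left(-70\right) - -55 = -2800 + 55 = -2745$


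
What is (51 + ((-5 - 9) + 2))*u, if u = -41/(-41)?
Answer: 39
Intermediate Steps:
u = 1 (u = -41*(-1/41) = 1)
(51 + ((-5 - 9) + 2))*u = (51 + ((-5 - 9) + 2))*1 = (51 + (-14 + 2))*1 = (51 - 12)*1 = 39*1 = 39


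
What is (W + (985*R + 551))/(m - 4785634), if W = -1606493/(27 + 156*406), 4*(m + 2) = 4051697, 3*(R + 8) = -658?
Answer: 18873530200/318733779487 ≈ 0.059214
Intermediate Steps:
R = -682/3 (R = -8 + (⅓)*(-658) = -8 - 658/3 = -682/3 ≈ -227.33)
m = 4051689/4 (m = -2 + (¼)*4051697 = -2 + 4051697/4 = 4051689/4 ≈ 1.0129e+6)
W = -1606493/63363 (W = -1606493/(27 + 63336) = -1606493/63363 ≈ -25.354)
(W + (985*R + 551))/(m - 4785634) = (-1606493/63363 + (985*(-682/3) + 551))/(4051689/4 - 4785634) = (-1606493/63363 + (-671770/3 + 551))/(-15090847/4) = (-1606493/63363 - 670117/3)*(-4/15090847) = -4718382550/21121*(-4/15090847) = 18873530200/318733779487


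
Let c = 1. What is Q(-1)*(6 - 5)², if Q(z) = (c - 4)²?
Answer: 9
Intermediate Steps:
Q(z) = 9 (Q(z) = (1 - 4)² = (-3)² = 9)
Q(-1)*(6 - 5)² = 9*(6 - 5)² = 9*1² = 9*1 = 9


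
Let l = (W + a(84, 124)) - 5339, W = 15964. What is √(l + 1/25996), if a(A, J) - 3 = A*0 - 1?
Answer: √1795410445007/12998 ≈ 103.09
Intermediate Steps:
a(A, J) = 2 (a(A, J) = 3 + (A*0 - 1) = 3 + (0 - 1) = 3 - 1 = 2)
l = 10627 (l = (15964 + 2) - 5339 = 15966 - 5339 = 10627)
√(l + 1/25996) = √(10627 + 1/25996) = √(276259493/25996) = √1795410445007/12998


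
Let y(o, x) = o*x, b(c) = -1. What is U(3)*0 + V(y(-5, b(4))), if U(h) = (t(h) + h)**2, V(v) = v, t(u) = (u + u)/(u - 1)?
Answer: 5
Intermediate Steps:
t(u) = 2*u/(-1 + u) (t(u) = (2*u)/(-1 + u) = 2*u/(-1 + u))
U(h) = (h + 2*h/(-1 + h))**2 (U(h) = (2*h/(-1 + h) + h)**2 = (h + 2*h/(-1 + h))**2)
U(3)*0 + V(y(-5, b(4))) = (3**2*(1 + 3)**2/(-1 + 3)**2)*0 - 5*(-1) = (9*4**2/2**2)*0 + 5 = (9*16*(1/4))*0 + 5 = 36*0 + 5 = 0 + 5 = 5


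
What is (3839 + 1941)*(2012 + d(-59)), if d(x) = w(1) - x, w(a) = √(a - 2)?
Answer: 11970380 + 5780*I ≈ 1.197e+7 + 5780.0*I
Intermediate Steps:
w(a) = √(-2 + a)
d(x) = I - x (d(x) = √(-2 + 1) - x = √(-1) - x = I - x)
(3839 + 1941)*(2012 + d(-59)) = (3839 + 1941)*(2012 + (I - 1*(-59))) = 5780*(2012 + (I + 59)) = 5780*(2012 + (59 + I)) = 5780*(2071 + I) = 11970380 + 5780*I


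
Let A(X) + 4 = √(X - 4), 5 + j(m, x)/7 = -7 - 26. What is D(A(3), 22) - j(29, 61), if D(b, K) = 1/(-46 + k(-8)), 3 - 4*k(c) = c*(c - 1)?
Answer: 67294/253 ≈ 265.98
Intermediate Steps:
k(c) = ¾ - c*(-1 + c)/4 (k(c) = ¾ - c*(c - 1)/4 = ¾ - c*(-1 + c)/4)
j(m, x) = -266 (j(m, x) = -35 + 7*(-7 - 26) = -35 + 7*(-33) = -35 - 231 = -266)
A(X) = -4 + √(-4 + X) (A(X) = -4 + √(X - 4) = -4 + √(-4 + X))
D(b, K) = -4/253 (D(b, K) = 1/(-46 + (¾ - ¼*(-8)² + (¼)*(-8))) = 1/(-46 + (¾ - ¼*64 - 2)) = 1/(-46 + (¾ - 16 - 2)) = 1/(-46 - 69/4) = 1/(-253/4) = -4/253)
D(A(3), 22) - j(29, 61) = -4/253 - 1*(-266) = -4/253 + 266 = 67294/253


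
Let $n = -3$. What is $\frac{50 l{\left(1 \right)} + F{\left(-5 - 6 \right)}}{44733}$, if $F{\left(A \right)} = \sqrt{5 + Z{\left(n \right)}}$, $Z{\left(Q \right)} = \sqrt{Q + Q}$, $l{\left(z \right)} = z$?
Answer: $\frac{50}{44733} + \frac{\sqrt{5 + i \sqrt{6}}}{44733} \approx 0.0011691 + 1.1911 \cdot 10^{-5} i$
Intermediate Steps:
$Z{\left(Q \right)} = \sqrt{2} \sqrt{Q}$ ($Z{\left(Q \right)} = \sqrt{2 Q} = \sqrt{2} \sqrt{Q}$)
$F{\left(A \right)} = \sqrt{5 + i \sqrt{6}}$ ($F{\left(A \right)} = \sqrt{5 + \sqrt{2} \sqrt{-3}} = \sqrt{5 + \sqrt{2} i \sqrt{3}} = \sqrt{5 + i \sqrt{6}}$)
$\frac{50 l{\left(1 \right)} + F{\left(-5 - 6 \right)}}{44733} = \frac{50 \cdot 1 + \sqrt{5 + i \sqrt{6}}}{44733} = \left(50 + \sqrt{5 + i \sqrt{6}}\right) \frac{1}{44733} = \frac{50}{44733} + \frac{\sqrt{5 + i \sqrt{6}}}{44733}$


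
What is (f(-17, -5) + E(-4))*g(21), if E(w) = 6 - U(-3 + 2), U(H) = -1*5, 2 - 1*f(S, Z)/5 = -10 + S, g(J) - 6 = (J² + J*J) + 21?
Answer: 141804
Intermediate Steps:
g(J) = 27 + 2*J² (g(J) = 6 + ((J² + J*J) + 21) = 6 + ((J² + J²) + 21) = 6 + (2*J² + 21) = 6 + (21 + 2*J²) = 27 + 2*J²)
f(S, Z) = 60 - 5*S (f(S, Z) = 10 - 5*(-10 + S) = 10 + (50 - 5*S) = 60 - 5*S)
U(H) = -5
E(w) = 11 (E(w) = 6 - 1*(-5) = 6 + 5 = 11)
(f(-17, -5) + E(-4))*g(21) = ((60 - 5*(-17)) + 11)*(27 + 2*21²) = ((60 + 85) + 11)*(27 + 2*441) = (145 + 11)*(27 + 882) = 156*909 = 141804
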